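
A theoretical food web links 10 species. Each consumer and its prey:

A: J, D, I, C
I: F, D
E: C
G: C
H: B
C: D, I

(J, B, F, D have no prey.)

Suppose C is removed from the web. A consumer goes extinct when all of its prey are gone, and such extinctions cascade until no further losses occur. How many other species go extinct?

2

Remove C.
Round 1: E (all prey gone), G (all prey gone) → extinct.
No further losses. Total secondary extinctions: 2.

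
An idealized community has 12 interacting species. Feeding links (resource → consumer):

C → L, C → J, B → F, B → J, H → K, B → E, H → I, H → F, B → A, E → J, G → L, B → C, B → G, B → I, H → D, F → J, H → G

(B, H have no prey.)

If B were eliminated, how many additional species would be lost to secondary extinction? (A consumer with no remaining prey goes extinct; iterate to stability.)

3

Remove B.
Round 1: E (all prey gone), C (all prey gone), A (all prey gone) → extinct.
No further losses. Total secondary extinctions: 3.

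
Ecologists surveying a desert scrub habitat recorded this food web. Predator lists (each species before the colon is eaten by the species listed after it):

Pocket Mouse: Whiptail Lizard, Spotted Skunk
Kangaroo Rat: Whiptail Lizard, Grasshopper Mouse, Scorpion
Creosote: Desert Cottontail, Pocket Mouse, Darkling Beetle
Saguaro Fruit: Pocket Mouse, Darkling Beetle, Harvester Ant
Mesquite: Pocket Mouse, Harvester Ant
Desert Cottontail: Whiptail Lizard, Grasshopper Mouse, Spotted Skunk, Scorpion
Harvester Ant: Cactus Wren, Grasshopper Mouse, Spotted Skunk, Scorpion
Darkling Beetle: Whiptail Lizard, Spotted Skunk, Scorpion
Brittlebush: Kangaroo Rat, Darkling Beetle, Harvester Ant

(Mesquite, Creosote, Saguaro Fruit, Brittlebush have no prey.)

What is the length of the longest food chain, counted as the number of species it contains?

One longest chain: Mesquite → Harvester Ant → Cactus Wren.
It has 3 species and 2 links.

3 species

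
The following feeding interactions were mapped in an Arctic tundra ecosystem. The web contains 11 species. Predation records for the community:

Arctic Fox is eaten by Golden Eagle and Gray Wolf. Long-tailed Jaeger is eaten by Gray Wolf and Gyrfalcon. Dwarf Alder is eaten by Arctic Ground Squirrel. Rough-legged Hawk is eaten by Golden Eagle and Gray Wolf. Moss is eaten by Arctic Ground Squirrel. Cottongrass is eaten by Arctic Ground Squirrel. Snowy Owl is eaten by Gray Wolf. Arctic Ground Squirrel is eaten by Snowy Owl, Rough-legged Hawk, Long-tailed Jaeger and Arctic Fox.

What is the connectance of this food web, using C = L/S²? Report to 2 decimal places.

C = 0.12

The web has S = 11 species and L = 14 feeding links.
C = L / S² = 14 / 121 = 0.1157 ≈ 0.12.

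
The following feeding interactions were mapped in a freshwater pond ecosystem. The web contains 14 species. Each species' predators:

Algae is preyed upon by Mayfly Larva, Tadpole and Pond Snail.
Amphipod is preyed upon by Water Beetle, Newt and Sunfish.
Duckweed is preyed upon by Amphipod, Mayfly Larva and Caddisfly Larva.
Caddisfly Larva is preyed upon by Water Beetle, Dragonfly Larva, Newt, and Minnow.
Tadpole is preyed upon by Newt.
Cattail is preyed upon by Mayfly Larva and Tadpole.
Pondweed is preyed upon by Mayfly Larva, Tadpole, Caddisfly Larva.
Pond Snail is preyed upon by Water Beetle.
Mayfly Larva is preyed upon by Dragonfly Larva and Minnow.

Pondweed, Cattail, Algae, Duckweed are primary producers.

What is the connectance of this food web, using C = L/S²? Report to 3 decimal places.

The web has S = 14 species and L = 22 feeding links.
C = L / S² = 22 / 196 = 0.1122 ≈ 0.112.

C = 0.112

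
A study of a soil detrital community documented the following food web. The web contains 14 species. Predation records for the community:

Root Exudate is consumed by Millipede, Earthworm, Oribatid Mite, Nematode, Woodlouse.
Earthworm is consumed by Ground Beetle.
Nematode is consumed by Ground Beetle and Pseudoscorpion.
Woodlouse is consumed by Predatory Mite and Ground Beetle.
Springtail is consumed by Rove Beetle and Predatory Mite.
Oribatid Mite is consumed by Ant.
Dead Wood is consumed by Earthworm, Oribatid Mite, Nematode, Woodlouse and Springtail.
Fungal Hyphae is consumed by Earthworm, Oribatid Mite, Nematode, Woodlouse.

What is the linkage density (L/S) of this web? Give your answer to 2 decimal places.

There are L = 22 links among S = 14 species.
L/S = 22/14 = 1.5714 ≈ 1.57.

L/S = 1.57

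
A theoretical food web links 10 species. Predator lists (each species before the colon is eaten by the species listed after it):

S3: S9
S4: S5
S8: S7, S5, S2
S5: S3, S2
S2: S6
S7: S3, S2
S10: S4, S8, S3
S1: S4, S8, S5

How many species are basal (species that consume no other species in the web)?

Basal species (no prey listed): S10, S1.
Count: 2.

2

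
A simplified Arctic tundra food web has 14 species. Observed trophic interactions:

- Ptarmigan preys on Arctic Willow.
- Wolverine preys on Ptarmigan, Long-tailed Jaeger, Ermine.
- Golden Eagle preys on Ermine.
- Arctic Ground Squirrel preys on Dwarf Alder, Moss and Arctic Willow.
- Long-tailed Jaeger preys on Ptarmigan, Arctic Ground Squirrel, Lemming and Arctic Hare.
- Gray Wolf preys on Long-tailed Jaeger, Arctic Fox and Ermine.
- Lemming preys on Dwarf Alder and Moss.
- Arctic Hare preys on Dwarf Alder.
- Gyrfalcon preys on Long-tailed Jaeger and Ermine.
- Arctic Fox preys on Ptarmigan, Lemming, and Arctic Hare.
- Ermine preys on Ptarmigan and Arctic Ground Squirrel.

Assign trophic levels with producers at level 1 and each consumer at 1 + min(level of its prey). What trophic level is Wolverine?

Trophic level 3

Arctic Willow is a producer → level 1.
Ptarmigan eats Arctic Willow → level 2.
Wolverine eats Ptarmigan → level 3.
No prey of Wolverine is below level 2, so 3 is the minimum.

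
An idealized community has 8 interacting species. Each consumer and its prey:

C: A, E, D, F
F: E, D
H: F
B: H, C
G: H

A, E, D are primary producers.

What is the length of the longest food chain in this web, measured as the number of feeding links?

3 links

One longest chain: E → F → H → B.
It has 4 species and 3 links.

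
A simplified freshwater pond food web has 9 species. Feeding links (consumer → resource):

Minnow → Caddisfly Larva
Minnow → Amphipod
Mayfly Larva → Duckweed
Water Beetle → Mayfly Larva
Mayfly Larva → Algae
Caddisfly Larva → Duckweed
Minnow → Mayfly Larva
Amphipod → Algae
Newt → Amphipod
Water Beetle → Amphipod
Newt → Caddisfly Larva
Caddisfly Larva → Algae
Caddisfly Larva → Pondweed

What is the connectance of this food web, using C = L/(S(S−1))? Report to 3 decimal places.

The web has S = 9 species and L = 13 feeding links.
C = L / (S(S−1)) = 13 / 72 = 0.1806 ≈ 0.181.

C = 0.181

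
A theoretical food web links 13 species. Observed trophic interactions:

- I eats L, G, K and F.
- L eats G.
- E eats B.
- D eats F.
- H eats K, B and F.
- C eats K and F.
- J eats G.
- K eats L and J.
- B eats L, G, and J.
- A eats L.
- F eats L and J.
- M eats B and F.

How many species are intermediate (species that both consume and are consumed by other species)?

Intermediate species (has both prey and predators): J, L, K, B, F.
Count: 5.

5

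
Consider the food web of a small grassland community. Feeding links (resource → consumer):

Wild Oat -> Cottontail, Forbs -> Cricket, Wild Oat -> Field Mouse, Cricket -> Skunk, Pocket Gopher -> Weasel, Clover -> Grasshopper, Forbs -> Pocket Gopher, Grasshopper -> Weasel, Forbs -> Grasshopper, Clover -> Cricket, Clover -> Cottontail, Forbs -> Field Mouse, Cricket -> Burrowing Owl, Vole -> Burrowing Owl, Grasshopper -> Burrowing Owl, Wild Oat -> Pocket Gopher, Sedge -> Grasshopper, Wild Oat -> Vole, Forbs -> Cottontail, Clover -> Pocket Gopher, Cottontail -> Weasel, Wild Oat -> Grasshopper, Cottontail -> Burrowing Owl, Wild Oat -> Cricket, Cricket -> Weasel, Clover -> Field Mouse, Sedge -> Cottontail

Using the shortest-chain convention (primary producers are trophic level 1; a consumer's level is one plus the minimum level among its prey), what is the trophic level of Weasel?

Wild Oat is a producer → level 1.
Cottontail eats Wild Oat → level 2.
Weasel eats Cottontail → level 3.
No prey of Weasel is below level 2, so 3 is the minimum.

Trophic level 3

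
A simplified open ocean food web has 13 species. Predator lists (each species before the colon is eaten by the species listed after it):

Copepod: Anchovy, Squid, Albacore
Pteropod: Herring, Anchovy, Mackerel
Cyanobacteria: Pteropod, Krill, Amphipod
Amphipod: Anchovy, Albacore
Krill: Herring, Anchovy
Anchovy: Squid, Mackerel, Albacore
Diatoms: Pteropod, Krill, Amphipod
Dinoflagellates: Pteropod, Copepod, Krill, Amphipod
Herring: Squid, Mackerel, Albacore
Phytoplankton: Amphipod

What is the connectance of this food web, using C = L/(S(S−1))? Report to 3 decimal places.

The web has S = 13 species and L = 27 feeding links.
C = L / (S(S−1)) = 27 / 156 = 0.1731 ≈ 0.173.

C = 0.173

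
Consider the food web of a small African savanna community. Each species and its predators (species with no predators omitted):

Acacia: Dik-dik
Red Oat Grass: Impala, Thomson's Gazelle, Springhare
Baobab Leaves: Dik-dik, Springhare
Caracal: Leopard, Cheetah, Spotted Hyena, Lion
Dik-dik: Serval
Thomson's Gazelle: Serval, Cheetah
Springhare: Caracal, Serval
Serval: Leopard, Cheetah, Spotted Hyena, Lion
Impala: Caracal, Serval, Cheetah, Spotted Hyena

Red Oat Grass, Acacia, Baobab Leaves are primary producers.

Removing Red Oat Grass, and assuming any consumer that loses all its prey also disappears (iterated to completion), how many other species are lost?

2

Remove Red Oat Grass.
Round 1: Impala (all prey gone), Thomson's Gazelle (all prey gone) → extinct.
No further losses. Total secondary extinctions: 2.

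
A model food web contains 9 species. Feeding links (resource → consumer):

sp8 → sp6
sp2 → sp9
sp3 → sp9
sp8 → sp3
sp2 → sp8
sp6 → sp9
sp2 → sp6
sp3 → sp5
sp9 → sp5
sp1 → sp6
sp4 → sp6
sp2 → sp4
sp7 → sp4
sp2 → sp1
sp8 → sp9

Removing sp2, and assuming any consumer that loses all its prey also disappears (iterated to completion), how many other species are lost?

3

Remove sp2.
Round 1: sp1 (all prey gone), sp8 (all prey gone) → extinct.
Round 2: sp3 (all prey gone) → extinct.
No further losses. Total secondary extinctions: 3.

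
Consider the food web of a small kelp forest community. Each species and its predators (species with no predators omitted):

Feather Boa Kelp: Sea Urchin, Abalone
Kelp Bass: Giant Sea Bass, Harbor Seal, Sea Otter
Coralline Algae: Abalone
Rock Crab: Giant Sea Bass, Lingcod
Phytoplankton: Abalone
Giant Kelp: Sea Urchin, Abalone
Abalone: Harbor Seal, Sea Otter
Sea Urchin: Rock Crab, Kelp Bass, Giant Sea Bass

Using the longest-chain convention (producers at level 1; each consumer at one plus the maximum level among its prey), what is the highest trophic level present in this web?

Producers (level 1): Feather Boa Kelp, Coralline Algae, Phytoplankton, Giant Kelp.
Feather Boa Kelp → Sea Urchin → Kelp Bass → Harbor Seal gives Harbor Seal level 4.
No species has a prey at level 4, so no species reaches level 5.

4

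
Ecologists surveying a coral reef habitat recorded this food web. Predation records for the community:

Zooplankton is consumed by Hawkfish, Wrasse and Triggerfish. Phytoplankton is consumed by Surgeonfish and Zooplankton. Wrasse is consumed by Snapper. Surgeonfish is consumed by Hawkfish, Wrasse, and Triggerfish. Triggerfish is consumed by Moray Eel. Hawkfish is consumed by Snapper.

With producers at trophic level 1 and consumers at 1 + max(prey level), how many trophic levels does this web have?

Producers (level 1): Phytoplankton.
Phytoplankton → Zooplankton → Triggerfish → Moray Eel gives Moray Eel level 4.
No species has a prey at level 4, so no species reaches level 5.

4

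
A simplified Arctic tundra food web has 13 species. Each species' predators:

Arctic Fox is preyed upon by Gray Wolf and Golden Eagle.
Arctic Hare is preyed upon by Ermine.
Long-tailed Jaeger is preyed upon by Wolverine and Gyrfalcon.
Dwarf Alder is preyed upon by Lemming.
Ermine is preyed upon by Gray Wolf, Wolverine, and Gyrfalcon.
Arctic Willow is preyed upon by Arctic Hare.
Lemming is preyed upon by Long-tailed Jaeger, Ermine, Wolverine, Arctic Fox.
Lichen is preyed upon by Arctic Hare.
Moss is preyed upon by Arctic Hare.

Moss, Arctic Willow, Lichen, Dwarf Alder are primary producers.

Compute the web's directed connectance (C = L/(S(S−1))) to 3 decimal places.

The web has S = 13 species and L = 16 feeding links.
C = L / (S(S−1)) = 16 / 156 = 0.1026 ≈ 0.103.

C = 0.103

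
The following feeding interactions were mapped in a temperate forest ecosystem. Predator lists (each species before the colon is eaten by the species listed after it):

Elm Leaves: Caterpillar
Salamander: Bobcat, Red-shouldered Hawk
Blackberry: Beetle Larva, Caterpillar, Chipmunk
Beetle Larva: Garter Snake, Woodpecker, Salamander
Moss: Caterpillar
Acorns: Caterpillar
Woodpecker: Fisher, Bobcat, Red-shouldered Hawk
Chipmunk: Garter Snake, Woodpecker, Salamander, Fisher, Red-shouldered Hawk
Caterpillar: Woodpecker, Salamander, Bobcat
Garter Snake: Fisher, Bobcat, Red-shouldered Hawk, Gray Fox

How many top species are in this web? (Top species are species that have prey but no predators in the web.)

4

Top species (has prey, but nothing eats it): Fisher, Bobcat, Red-shouldered Hawk, Gray Fox.
Count: 4.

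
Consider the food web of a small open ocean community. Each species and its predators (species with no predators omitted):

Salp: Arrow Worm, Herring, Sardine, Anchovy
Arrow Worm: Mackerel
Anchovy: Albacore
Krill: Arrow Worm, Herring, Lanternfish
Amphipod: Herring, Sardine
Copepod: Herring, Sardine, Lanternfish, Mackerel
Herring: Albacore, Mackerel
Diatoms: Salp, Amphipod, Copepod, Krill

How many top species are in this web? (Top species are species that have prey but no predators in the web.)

4

Top species (has prey, but nothing eats it): Sardine, Lanternfish, Albacore, Mackerel.
Count: 4.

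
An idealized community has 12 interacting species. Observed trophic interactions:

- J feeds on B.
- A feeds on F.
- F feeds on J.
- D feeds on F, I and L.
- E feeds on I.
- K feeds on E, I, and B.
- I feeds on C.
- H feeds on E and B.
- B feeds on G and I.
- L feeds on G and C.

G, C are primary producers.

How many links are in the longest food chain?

5 links

One longest chain: C → I → B → J → F → D.
It has 6 species and 5 links.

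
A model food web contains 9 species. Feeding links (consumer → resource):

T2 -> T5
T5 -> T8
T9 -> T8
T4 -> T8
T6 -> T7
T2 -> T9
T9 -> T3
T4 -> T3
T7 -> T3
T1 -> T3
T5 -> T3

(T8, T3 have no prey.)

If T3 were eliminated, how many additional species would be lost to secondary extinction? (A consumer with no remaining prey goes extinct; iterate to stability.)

3

Remove T3.
Round 1: T1 (all prey gone), T7 (all prey gone) → extinct.
Round 2: T6 (all prey gone) → extinct.
No further losses. Total secondary extinctions: 3.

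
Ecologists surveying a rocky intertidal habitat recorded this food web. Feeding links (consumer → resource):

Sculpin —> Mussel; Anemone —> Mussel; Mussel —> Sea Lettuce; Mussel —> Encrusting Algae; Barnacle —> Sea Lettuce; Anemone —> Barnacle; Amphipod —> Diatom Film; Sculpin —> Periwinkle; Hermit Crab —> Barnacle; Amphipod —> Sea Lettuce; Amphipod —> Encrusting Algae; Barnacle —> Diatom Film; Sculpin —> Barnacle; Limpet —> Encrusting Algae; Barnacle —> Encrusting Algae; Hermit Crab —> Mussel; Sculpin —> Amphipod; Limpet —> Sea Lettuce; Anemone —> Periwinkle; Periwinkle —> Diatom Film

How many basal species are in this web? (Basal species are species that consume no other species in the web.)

3

Basal species (no prey listed): Sea Lettuce, Diatom Film, Encrusting Algae.
Count: 3.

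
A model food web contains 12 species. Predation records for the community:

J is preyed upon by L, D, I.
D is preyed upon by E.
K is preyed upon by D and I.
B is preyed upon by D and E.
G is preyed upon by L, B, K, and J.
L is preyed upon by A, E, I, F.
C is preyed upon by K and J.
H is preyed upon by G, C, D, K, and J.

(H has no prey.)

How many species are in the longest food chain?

5 species

One longest chain: H → G → J → L → I.
It has 5 species and 4 links.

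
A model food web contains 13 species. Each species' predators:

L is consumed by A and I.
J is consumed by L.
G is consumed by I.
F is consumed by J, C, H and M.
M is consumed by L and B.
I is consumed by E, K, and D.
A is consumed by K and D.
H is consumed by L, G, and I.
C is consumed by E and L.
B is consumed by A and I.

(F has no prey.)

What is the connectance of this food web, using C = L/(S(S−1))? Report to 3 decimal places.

The web has S = 13 species and L = 22 feeding links.
C = L / (S(S−1)) = 22 / 156 = 0.1410 ≈ 0.141.

C = 0.141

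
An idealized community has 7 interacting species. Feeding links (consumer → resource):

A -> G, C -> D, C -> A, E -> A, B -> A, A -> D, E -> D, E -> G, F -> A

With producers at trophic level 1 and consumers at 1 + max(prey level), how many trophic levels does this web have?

Producers (level 1): G, D.
G → A → F gives F level 3.
No species has a prey at level 3, so no species reaches level 4.

3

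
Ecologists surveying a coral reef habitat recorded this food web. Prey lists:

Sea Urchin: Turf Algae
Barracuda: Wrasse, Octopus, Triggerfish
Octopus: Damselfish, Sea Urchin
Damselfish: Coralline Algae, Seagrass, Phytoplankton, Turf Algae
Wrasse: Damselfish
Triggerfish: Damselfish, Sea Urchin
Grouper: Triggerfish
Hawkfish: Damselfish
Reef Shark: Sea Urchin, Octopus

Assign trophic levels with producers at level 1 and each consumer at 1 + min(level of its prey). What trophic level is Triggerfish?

Coralline Algae is a producer → level 1.
Damselfish eats Coralline Algae → level 2.
Triggerfish eats Damselfish → level 3.
No prey of Triggerfish is below level 2, so 3 is the minimum.

Trophic level 3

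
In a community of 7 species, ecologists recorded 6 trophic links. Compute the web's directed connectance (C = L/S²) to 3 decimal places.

C = 0.122

The web has S = 7 species and L = 6 feeding links.
C = L / S² = 6 / 49 = 0.1224 ≈ 0.122.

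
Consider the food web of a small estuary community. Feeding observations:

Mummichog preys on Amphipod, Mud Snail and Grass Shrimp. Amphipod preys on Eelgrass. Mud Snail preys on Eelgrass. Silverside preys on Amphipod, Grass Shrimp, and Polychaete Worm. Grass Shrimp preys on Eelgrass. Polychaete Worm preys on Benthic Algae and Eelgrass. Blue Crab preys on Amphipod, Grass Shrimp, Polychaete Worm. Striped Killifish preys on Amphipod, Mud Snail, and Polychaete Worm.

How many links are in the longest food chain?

2 links

One longest chain: Eelgrass → Amphipod → Silverside.
It has 3 species and 2 links.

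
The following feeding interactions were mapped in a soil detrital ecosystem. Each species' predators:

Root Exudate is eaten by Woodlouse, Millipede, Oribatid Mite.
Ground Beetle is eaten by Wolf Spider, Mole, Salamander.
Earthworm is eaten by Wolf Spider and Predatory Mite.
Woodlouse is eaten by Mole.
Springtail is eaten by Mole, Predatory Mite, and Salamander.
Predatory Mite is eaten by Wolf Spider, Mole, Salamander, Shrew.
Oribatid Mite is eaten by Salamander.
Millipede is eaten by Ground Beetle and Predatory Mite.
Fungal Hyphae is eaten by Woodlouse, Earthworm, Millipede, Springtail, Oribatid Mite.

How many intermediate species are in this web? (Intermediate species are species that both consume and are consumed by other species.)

Intermediate species (has both prey and predators): Oribatid Mite, Springtail, Millipede, Woodlouse, Earthworm, Predatory Mite, Ground Beetle.
Count: 7.

7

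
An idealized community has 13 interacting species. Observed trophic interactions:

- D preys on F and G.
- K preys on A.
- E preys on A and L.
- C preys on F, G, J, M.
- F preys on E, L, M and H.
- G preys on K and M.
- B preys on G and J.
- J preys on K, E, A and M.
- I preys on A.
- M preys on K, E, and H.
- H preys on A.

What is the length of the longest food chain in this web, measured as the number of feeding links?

4 links

One longest chain: A → E → M → F → D.
It has 5 species and 4 links.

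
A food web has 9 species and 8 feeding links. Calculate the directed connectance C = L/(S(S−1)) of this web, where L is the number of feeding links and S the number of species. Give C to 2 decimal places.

C = 0.11

The web has S = 9 species and L = 8 feeding links.
C = L / (S(S−1)) = 8 / 72 = 0.1111 ≈ 0.11.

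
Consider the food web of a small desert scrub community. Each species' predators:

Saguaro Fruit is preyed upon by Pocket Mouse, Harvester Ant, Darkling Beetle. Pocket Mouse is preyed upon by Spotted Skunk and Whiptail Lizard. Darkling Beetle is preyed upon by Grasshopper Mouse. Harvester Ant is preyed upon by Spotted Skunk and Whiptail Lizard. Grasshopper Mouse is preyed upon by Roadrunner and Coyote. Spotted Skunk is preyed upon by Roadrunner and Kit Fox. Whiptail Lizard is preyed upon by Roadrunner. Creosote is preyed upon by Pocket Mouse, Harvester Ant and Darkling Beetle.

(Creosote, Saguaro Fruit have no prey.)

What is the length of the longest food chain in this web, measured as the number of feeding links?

One longest chain: Creosote → Darkling Beetle → Grasshopper Mouse → Coyote.
It has 4 species and 3 links.

3 links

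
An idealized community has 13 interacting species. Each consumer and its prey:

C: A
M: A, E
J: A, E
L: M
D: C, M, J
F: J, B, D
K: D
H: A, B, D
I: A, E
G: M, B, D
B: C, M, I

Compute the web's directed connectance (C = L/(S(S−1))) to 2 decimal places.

The web has S = 13 species and L = 24 feeding links.
C = L / (S(S−1)) = 24 / 156 = 0.1538 ≈ 0.15.

C = 0.15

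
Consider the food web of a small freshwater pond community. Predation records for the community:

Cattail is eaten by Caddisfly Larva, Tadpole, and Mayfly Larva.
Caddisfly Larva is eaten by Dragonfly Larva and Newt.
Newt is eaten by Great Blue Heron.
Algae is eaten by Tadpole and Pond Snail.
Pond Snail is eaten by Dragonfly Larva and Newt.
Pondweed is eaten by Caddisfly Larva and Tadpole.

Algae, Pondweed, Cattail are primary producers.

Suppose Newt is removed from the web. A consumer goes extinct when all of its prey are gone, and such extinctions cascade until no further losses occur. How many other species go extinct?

Remove Newt.
Round 1: Great Blue Heron (all prey gone) → extinct.
No further losses. Total secondary extinctions: 1.

1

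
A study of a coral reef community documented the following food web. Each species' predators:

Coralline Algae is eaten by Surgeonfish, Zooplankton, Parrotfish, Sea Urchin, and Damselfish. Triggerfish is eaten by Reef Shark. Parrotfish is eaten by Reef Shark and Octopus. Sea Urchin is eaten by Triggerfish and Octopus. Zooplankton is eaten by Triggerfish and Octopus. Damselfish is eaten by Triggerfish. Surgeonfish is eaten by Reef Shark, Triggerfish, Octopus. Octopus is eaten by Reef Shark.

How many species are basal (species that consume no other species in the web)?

1

Basal species (no prey listed): Coralline Algae.
Count: 1.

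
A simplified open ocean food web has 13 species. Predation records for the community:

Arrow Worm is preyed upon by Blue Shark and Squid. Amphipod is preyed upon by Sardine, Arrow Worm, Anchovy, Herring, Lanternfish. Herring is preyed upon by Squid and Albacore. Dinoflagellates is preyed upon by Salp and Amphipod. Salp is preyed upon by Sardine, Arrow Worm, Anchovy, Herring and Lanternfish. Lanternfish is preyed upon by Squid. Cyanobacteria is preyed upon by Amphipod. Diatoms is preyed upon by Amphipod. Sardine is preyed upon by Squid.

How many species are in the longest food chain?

4 species

One longest chain: Dinoflagellates → Salp → Herring → Albacore.
It has 4 species and 3 links.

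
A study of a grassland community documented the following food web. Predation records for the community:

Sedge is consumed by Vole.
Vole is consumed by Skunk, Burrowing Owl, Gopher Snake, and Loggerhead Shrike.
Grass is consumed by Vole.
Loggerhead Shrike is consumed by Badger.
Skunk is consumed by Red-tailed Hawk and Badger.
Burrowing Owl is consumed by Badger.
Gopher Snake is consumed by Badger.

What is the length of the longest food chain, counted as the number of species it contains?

4 species

One longest chain: Sedge → Vole → Skunk → Red-tailed Hawk.
It has 4 species and 3 links.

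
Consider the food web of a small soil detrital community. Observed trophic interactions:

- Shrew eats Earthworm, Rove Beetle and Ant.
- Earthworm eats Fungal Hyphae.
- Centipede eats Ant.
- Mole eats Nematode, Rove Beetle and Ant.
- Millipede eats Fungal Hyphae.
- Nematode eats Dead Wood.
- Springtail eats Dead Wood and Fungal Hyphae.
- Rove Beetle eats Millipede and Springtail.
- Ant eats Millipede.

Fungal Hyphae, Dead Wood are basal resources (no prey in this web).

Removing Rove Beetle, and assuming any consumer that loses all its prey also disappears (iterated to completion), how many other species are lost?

0

Remove Rove Beetle.
Every predator of it retains at least one other prey: Mole still has Nematode, Ant; Shrew still has Earthworm, Ant.
No consumer loses all prey, so no secondary extinctions occur.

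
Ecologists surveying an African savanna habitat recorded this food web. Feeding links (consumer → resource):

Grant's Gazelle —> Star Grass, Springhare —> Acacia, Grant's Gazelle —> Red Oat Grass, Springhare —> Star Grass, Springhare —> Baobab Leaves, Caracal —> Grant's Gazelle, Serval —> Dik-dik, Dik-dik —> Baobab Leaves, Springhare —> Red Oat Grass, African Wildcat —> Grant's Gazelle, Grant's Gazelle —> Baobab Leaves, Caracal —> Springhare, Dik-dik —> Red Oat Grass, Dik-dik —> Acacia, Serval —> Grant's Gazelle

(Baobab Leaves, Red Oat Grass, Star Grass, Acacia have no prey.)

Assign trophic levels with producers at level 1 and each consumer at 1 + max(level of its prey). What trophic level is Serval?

Trophic level 3

Baobab Leaves is a producer → level 1.
Grant's Gazelle eats Baobab Leaves (level 1); other prey at levels: Red Oat Grass 1, Star Grass 1 → level 2.
Serval eats Grant's Gazelle (level 2); other prey at levels: Dik-dik 2 → level 3.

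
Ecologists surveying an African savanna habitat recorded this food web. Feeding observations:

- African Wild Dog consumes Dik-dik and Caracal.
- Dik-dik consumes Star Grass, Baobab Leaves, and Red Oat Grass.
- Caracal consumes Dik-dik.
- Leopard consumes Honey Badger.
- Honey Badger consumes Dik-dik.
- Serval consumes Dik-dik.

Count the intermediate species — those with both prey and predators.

3

Intermediate species (has both prey and predators): Dik-dik, Caracal, Honey Badger.
Count: 3.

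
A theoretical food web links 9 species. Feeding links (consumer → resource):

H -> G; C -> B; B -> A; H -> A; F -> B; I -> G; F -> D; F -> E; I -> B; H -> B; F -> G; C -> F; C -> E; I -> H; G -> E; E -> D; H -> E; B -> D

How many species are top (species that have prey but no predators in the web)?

2

Top species (has prey, but nothing eats it): C, I.
Count: 2.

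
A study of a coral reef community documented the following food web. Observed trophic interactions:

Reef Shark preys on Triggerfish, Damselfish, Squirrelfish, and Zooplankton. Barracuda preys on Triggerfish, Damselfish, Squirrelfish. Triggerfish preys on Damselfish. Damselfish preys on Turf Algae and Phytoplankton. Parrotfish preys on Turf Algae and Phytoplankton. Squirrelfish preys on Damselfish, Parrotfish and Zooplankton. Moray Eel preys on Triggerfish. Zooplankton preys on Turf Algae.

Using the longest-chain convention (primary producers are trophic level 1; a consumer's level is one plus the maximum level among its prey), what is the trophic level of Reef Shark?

Trophic level 4

Turf Algae is a producer → level 1.
Damselfish eats Turf Algae (level 1); other prey at levels: Phytoplankton 1 → level 2.
Squirrelfish eats Damselfish (level 2); other prey at levels: Zooplankton 2, Parrotfish 2 → level 3.
Reef Shark eats Squirrelfish (level 3); other prey at levels: Damselfish 2, Zooplankton 2, Triggerfish 3 → level 4.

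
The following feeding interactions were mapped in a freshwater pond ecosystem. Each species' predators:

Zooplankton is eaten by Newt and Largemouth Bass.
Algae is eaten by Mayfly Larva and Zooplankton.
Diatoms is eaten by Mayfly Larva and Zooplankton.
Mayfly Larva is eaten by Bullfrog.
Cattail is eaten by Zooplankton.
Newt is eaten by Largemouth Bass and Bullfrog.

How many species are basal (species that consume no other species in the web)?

Basal species (no prey listed): Cattail, Algae, Diatoms.
Count: 3.

3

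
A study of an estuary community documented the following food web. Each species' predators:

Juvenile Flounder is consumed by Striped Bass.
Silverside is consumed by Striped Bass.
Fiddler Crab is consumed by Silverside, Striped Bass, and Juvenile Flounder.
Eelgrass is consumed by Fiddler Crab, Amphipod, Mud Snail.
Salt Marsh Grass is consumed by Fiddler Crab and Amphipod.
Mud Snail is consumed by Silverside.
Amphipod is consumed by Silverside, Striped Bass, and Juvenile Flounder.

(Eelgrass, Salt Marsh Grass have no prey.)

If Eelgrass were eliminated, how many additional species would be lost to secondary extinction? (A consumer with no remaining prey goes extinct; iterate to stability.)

1

Remove Eelgrass.
Round 1: Mud Snail (all prey gone) → extinct.
No further losses. Total secondary extinctions: 1.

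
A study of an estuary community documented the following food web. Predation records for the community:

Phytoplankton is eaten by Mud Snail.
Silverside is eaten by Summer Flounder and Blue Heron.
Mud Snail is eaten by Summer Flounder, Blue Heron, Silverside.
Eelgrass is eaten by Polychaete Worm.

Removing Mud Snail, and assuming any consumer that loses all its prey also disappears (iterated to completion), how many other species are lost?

3

Remove Mud Snail.
Round 1: Silverside (all prey gone) → extinct.
Round 2: Summer Flounder (all prey gone), Blue Heron (all prey gone) → extinct.
No further losses. Total secondary extinctions: 3.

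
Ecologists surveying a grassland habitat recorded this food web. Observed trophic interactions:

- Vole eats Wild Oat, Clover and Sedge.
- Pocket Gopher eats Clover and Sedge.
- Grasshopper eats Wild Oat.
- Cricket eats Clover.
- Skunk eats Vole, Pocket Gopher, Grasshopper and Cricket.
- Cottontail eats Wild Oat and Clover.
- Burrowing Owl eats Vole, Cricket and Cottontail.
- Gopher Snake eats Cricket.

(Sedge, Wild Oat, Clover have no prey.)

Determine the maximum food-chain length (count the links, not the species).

One longest chain: Clover → Cricket → Gopher Snake.
It has 3 species and 2 links.

2 links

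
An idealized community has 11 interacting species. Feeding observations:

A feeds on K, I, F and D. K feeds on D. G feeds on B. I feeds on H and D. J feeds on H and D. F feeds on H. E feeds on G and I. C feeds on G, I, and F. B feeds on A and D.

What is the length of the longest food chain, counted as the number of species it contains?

One longest chain: H → F → A → B → G → E.
It has 6 species and 5 links.

6 species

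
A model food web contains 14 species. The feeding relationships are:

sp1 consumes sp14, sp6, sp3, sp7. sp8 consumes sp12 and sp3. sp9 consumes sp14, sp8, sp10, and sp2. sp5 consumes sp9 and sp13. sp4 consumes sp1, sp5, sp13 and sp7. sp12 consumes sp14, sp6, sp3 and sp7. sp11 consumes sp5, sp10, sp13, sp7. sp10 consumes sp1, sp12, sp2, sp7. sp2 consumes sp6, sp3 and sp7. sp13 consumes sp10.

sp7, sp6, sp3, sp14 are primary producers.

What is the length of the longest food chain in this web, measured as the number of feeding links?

5 links

One longest chain: sp7 → sp1 → sp10 → sp13 → sp5 → sp4.
It has 6 species and 5 links.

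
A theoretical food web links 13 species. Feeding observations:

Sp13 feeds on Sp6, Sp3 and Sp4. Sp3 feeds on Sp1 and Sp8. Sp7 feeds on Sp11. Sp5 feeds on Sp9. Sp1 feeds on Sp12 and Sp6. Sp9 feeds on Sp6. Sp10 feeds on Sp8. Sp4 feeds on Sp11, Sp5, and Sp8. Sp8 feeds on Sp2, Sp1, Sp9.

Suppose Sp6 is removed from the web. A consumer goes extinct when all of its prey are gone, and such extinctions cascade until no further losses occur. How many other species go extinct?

2

Remove Sp6.
Round 1: Sp9 (all prey gone) → extinct.
Round 2: Sp5 (all prey gone) → extinct.
No further losses. Total secondary extinctions: 2.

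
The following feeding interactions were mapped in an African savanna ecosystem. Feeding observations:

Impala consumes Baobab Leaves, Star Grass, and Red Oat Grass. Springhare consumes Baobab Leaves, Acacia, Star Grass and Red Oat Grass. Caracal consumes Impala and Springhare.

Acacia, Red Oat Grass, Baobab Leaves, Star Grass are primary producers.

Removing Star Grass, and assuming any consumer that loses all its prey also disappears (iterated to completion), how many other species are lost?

Remove Star Grass.
Every predator of it retains at least one other prey: Impala still has Red Oat Grass, Baobab Leaves; Springhare still has Acacia, Red Oat Grass, Baobab Leaves.
No consumer loses all prey, so no secondary extinctions occur.

0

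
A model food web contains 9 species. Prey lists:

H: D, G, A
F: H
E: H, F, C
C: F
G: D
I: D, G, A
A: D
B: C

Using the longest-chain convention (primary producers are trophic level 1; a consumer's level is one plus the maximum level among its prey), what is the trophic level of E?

D is a producer → level 1.
G eats D → level 2.
H eats G (level 2); other prey at levels: D 1, A 2 → level 3.
F eats H → level 4.
C eats F → level 5.
E eats C (level 5); other prey at levels: H 3, F 4 → level 6.

Trophic level 6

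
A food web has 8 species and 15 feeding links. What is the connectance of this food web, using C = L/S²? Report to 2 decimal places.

The web has S = 8 species and L = 15 feeding links.
C = L / S² = 15 / 64 = 0.2344 ≈ 0.23.

C = 0.23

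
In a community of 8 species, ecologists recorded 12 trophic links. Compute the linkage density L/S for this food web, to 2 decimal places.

L/S = 1.50

There are L = 12 links among S = 8 species.
L/S = 12/8 = 1.5000 ≈ 1.50.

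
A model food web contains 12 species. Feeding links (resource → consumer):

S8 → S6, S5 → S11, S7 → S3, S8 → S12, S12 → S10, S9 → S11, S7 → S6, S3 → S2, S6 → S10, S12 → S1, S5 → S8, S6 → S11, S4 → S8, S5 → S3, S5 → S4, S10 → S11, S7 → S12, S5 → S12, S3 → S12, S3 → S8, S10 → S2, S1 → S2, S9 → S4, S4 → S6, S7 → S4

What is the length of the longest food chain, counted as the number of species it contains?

One longest chain: S5 → S4 → S8 → S6 → S10 → S2.
It has 6 species and 5 links.

6 species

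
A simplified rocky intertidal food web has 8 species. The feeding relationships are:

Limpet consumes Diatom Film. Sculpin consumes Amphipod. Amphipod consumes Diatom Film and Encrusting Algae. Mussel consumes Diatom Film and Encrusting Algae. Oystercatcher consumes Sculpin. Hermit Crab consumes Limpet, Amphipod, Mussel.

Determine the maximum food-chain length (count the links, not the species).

One longest chain: Diatom Film → Amphipod → Sculpin → Oystercatcher.
It has 4 species and 3 links.

3 links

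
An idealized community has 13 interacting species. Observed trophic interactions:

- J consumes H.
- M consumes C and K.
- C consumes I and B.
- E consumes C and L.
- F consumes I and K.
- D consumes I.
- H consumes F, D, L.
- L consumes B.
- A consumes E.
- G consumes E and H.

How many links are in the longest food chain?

One longest chain: I → D → H → J.
It has 4 species and 3 links.

3 links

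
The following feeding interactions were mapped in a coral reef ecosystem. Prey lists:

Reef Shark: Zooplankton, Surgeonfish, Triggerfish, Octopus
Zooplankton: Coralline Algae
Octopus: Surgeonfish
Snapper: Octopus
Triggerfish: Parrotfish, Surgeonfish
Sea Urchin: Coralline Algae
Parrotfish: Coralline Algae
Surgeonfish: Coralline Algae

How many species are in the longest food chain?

One longest chain: Coralline Algae → Surgeonfish → Octopus → Snapper.
It has 4 species and 3 links.

4 species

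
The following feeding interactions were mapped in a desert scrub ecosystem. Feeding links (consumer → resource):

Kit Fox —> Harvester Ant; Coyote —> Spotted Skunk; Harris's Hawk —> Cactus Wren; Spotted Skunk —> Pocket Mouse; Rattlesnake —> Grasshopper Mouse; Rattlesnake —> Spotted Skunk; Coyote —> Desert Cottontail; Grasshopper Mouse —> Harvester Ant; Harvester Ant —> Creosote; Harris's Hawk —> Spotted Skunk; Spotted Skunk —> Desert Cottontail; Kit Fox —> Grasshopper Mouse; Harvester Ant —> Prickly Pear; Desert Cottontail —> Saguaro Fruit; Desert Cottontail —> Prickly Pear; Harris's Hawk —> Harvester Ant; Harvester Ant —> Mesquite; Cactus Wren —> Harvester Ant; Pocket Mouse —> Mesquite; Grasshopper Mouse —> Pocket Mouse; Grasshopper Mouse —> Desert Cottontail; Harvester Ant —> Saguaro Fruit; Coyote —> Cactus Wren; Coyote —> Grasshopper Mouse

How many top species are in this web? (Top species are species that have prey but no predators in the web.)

4

Top species (has prey, but nothing eats it): Kit Fox, Harris's Hawk, Rattlesnake, Coyote.
Count: 4.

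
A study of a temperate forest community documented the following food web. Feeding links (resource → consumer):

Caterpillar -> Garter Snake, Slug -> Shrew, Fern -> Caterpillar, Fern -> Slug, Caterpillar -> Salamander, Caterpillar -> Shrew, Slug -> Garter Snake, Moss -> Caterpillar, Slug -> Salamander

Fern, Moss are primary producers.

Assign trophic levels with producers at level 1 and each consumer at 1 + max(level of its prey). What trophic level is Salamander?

Fern is a producer → level 1.
Slug eats Fern → level 2.
Salamander eats Slug (level 2); other prey at levels: Caterpillar 2 → level 3.

Trophic level 3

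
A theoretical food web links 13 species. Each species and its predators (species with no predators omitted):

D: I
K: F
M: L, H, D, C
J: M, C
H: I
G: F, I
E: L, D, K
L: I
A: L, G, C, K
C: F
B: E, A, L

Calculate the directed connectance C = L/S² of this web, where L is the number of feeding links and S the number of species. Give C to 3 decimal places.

The web has S = 13 species and L = 23 feeding links.
C = L / S² = 23 / 169 = 0.1361 ≈ 0.136.

C = 0.136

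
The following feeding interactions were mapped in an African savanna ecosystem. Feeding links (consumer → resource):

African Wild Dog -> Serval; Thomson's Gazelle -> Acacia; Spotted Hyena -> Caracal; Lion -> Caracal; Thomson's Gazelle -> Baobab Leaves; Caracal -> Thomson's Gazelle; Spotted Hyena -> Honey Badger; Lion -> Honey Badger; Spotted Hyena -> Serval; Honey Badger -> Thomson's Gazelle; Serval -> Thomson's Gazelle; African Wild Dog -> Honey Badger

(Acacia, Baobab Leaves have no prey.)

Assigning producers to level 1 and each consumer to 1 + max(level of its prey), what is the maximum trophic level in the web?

4

Producers (level 1): Acacia, Baobab Leaves.
Acacia → Thomson's Gazelle → Honey Badger → African Wild Dog gives African Wild Dog level 4.
No species has a prey at level 4, so no species reaches level 5.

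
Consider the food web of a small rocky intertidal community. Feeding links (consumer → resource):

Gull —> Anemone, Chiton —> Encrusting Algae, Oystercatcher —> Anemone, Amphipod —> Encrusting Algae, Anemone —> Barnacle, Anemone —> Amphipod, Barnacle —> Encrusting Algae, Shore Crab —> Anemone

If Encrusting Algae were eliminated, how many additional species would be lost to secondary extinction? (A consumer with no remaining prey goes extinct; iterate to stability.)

Remove Encrusting Algae.
Round 1: Barnacle (all prey gone), Amphipod (all prey gone), Chiton (all prey gone) → extinct.
Round 2: Anemone (all prey gone) → extinct.
Round 3: Shore Crab (all prey gone), Gull (all prey gone), Oystercatcher (all prey gone) → extinct.
No further losses. Total secondary extinctions: 7.

7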